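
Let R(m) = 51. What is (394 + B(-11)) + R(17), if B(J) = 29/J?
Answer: 4866/11 ≈ 442.36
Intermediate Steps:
(394 + B(-11)) + R(17) = (394 + 29/(-11)) + 51 = (394 + 29*(-1/11)) + 51 = (394 - 29/11) + 51 = 4305/11 + 51 = 4866/11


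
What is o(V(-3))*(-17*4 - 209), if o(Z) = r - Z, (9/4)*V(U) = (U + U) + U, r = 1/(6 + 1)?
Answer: -8033/7 ≈ -1147.6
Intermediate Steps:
r = ⅐ (r = 1/7 = ⅐ ≈ 0.14286)
V(U) = 4*U/3 (V(U) = 4*((U + U) + U)/9 = 4*(2*U + U)/9 = 4*(3*U)/9 = 4*U/3)
o(Z) = ⅐ - Z
o(V(-3))*(-17*4 - 209) = (⅐ - 4*(-3)/3)*(-17*4 - 209) = (⅐ - 1*(-4))*(-68 - 209) = (⅐ + 4)*(-277) = (29/7)*(-277) = -8033/7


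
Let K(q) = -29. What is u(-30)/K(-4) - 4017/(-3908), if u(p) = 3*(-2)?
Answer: 139941/113332 ≈ 1.2348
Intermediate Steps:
u(p) = -6
u(-30)/K(-4) - 4017/(-3908) = -6/(-29) - 4017/(-3908) = -6*(-1/29) - 4017*(-1/3908) = 6/29 + 4017/3908 = 139941/113332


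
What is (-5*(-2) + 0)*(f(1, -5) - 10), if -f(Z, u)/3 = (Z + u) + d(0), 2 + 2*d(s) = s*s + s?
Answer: 50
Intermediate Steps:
d(s) = -1 + s/2 + s²/2 (d(s) = -1 + (s*s + s)/2 = -1 + (s² + s)/2 = -1 + (s + s²)/2 = -1 + (s/2 + s²/2) = -1 + s/2 + s²/2)
f(Z, u) = 3 - 3*Z - 3*u (f(Z, u) = -3*((Z + u) + (-1 + (½)*0 + (½)*0²)) = -3*((Z + u) + (-1 + 0 + (½)*0)) = -3*((Z + u) + (-1 + 0 + 0)) = -3*((Z + u) - 1) = -3*(-1 + Z + u) = 3 - 3*Z - 3*u)
(-5*(-2) + 0)*(f(1, -5) - 10) = (-5*(-2) + 0)*((3 - 3*1 - 3*(-5)) - 10) = (10 + 0)*((3 - 3 + 15) - 10) = 10*(15 - 10) = 10*5 = 50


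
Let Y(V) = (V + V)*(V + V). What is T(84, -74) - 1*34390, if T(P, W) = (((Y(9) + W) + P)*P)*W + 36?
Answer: -2110498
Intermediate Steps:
Y(V) = 4*V**2 (Y(V) = (2*V)*(2*V) = 4*V**2)
T(P, W) = 36 + P*W*(324 + P + W) (T(P, W) = (((4*9**2 + W) + P)*P)*W + 36 = (((4*81 + W) + P)*P)*W + 36 = (((324 + W) + P)*P)*W + 36 = ((324 + P + W)*P)*W + 36 = (P*(324 + P + W))*W + 36 = P*W*(324 + P + W) + 36 = 36 + P*W*(324 + P + W))
T(84, -74) - 1*34390 = (36 + 84*(-74)**2 - 74*84**2 + 324*84*(-74)) - 1*34390 = (36 + 84*5476 - 74*7056 - 2013984) - 34390 = (36 + 459984 - 522144 - 2013984) - 34390 = -2076108 - 34390 = -2110498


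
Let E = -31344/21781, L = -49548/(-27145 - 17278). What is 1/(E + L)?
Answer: -967577363/313189524 ≈ -3.0894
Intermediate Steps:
L = 49548/44423 (L = -49548/(-44423) = -49548*(-1/44423) = 49548/44423 ≈ 1.1154)
E = -31344/21781 (E = -31344*1/21781 = -31344/21781 ≈ -1.4391)
1/(E + L) = 1/(-31344/21781 + 49548/44423) = 1/(-313189524/967577363) = -967577363/313189524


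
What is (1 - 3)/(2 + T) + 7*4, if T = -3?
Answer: 30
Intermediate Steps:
(1 - 3)/(2 + T) + 7*4 = (1 - 3)/(2 - 3) + 7*4 = -2/(-1) + 28 = -2*(-1) + 28 = 2 + 28 = 30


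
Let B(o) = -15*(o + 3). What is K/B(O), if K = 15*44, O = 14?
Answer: -44/17 ≈ -2.5882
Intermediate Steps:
B(o) = -45 - 15*o (B(o) = -15*(3 + o) = -45 - 15*o)
K = 660
K/B(O) = 660/(-45 - 15*14) = 660/(-45 - 210) = 660/(-255) = 660*(-1/255) = -44/17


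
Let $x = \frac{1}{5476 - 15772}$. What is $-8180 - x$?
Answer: $- \frac{84221279}{10296} \approx -8180.0$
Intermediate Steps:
$x = - \frac{1}{10296}$ ($x = \frac{1}{-10296} = - \frac{1}{10296} \approx -9.7125 \cdot 10^{-5}$)
$-8180 - x = -8180 - - \frac{1}{10296} = -8180 + \frac{1}{10296} = - \frac{84221279}{10296}$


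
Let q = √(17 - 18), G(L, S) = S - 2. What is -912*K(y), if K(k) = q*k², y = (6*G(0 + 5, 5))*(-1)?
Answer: -295488*I ≈ -2.9549e+5*I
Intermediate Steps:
G(L, S) = -2 + S
q = I (q = √(-1) = I ≈ 1.0*I)
y = -18 (y = (6*(-2 + 5))*(-1) = (6*3)*(-1) = 18*(-1) = -18)
K(k) = I*k²
-912*K(y) = -912*I*(-18)² = -912*I*324 = -295488*I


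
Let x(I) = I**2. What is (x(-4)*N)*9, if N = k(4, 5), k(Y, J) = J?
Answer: 720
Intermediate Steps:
N = 5
(x(-4)*N)*9 = ((-4)**2*5)*9 = (16*5)*9 = 80*9 = 720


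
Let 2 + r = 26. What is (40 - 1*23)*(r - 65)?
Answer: -697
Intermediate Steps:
r = 24 (r = -2 + 26 = 24)
(40 - 1*23)*(r - 65) = (40 - 1*23)*(24 - 65) = (40 - 23)*(-41) = 17*(-41) = -697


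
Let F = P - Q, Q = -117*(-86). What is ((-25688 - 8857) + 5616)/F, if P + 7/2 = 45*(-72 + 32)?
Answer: 57858/23731 ≈ 2.4381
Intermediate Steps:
P = -3607/2 (P = -7/2 + 45*(-72 + 32) = -7/2 + 45*(-40) = -7/2 - 1800 = -3607/2 ≈ -1803.5)
Q = 10062
F = -23731/2 (F = -3607/2 - 1*10062 = -3607/2 - 10062 = -23731/2 ≈ -11866.)
((-25688 - 8857) + 5616)/F = ((-25688 - 8857) + 5616)/(-23731/2) = (-34545 + 5616)*(-2/23731) = -28929*(-2/23731) = 57858/23731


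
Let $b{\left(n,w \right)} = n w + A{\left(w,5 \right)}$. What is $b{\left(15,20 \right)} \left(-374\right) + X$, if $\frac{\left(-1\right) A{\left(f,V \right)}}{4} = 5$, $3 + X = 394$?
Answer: $-104329$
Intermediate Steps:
$X = 391$ ($X = -3 + 394 = 391$)
$A{\left(f,V \right)} = -20$ ($A{\left(f,V \right)} = \left(-4\right) 5 = -20$)
$b{\left(n,w \right)} = -20 + n w$ ($b{\left(n,w \right)} = n w - 20 = -20 + n w$)
$b{\left(15,20 \right)} \left(-374\right) + X = \left(-20 + 15 \cdot 20\right) \left(-374\right) + 391 = \left(-20 + 300\right) \left(-374\right) + 391 = 280 \left(-374\right) + 391 = -104720 + 391 = -104329$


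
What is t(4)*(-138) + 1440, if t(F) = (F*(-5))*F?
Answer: 12480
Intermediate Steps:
t(F) = -5*F**2 (t(F) = (-5*F)*F = -5*F**2)
t(4)*(-138) + 1440 = -5*4**2*(-138) + 1440 = -5*16*(-138) + 1440 = -80*(-138) + 1440 = 11040 + 1440 = 12480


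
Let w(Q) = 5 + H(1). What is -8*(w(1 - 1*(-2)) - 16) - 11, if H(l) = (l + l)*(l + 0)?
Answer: 61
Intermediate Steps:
H(l) = 2*l² (H(l) = (2*l)*l = 2*l²)
w(Q) = 7 (w(Q) = 5 + 2*1² = 5 + 2*1 = 5 + 2 = 7)
-8*(w(1 - 1*(-2)) - 16) - 11 = -8*(7 - 16) - 11 = -8*(-9) - 11 = 72 - 11 = 61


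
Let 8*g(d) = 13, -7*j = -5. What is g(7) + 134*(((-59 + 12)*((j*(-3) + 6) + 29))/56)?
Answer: -1447903/392 ≈ -3693.6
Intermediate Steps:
j = 5/7 (j = -⅐*(-5) = 5/7 ≈ 0.71429)
g(d) = 13/8 (g(d) = (⅛)*13 = 13/8)
g(7) + 134*(((-59 + 12)*((j*(-3) + 6) + 29))/56) = 13/8 + 134*(((-59 + 12)*(((5/7)*(-3) + 6) + 29))/56) = 13/8 + 134*(-47*((-15/7 + 6) + 29)*(1/56)) = 13/8 + 134*(-47*(27/7 + 29)*(1/56)) = 13/8 + 134*(-47*230/7*(1/56)) = 13/8 + 134*(-10810/7*1/56) = 13/8 + 134*(-5405/196) = 13/8 - 362135/98 = -1447903/392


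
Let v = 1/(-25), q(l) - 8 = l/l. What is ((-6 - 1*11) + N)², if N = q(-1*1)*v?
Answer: 188356/625 ≈ 301.37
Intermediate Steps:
q(l) = 9 (q(l) = 8 + l/l = 8 + 1 = 9)
v = -1/25 ≈ -0.040000
N = -9/25 (N = 9*(-1/25) = -9/25 ≈ -0.36000)
((-6 - 1*11) + N)² = ((-6 - 1*11) - 9/25)² = ((-6 - 11) - 9/25)² = (-17 - 9/25)² = (-434/25)² = 188356/625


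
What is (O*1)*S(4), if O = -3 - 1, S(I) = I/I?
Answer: -4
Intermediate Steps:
S(I) = 1
O = -4
(O*1)*S(4) = -4*1*1 = -4*1 = -4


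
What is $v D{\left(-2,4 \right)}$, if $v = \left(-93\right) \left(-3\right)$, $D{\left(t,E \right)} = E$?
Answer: $1116$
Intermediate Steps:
$v = 279$
$v D{\left(-2,4 \right)} = 279 \cdot 4 = 1116$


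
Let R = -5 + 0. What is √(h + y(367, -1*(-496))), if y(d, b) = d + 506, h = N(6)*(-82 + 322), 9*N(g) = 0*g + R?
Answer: √6657/3 ≈ 27.197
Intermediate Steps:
R = -5
N(g) = -5/9 (N(g) = (0*g - 5)/9 = (0 - 5)/9 = (⅑)*(-5) = -5/9)
h = -400/3 (h = -5*(-82 + 322)/9 = -5/9*240 = -400/3 ≈ -133.33)
y(d, b) = 506 + d
√(h + y(367, -1*(-496))) = √(-400/3 + (506 + 367)) = √(-400/3 + 873) = √(2219/3) = √6657/3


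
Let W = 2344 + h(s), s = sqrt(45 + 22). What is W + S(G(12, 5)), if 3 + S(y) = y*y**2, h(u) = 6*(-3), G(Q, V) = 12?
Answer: 4051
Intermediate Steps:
s = sqrt(67) ≈ 8.1853
h(u) = -18
S(y) = -3 + y**3 (S(y) = -3 + y*y**2 = -3 + y**3)
W = 2326 (W = 2344 - 18 = 2326)
W + S(G(12, 5)) = 2326 + (-3 + 12**3) = 2326 + (-3 + 1728) = 2326 + 1725 = 4051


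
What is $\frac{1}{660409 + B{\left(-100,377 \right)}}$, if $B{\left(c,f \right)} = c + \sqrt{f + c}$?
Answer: $\frac{660309}{436007975204} - \frac{\sqrt{277}}{436007975204} \approx 1.5144 \cdot 10^{-6}$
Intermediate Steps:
$B{\left(c,f \right)} = c + \sqrt{c + f}$
$\frac{1}{660409 + B{\left(-100,377 \right)}} = \frac{1}{660409 - \left(100 - \sqrt{-100 + 377}\right)} = \frac{1}{660409 - \left(100 - \sqrt{277}\right)} = \frac{1}{660309 + \sqrt{277}}$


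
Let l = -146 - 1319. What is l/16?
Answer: -1465/16 ≈ -91.563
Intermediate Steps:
l = -1465
l/16 = -1465/16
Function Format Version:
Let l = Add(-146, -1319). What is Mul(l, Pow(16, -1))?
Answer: Rational(-1465, 16) ≈ -91.563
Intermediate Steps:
l = -1465
Mul(l, Pow(16, -1)) = Mul(-1465, Pow(16, -1)) = Mul(-1465, Rational(1, 16)) = Rational(-1465, 16)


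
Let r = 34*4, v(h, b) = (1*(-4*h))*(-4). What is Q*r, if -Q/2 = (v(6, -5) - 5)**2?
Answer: -2252432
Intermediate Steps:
v(h, b) = 16*h (v(h, b) = -4*h*(-4) = 16*h)
Q = -16562 (Q = -2*(16*6 - 5)**2 = -2*(96 - 5)**2 = -2*91**2 = -2*8281 = -16562)
r = 136
Q*r = -16562*136 = -2252432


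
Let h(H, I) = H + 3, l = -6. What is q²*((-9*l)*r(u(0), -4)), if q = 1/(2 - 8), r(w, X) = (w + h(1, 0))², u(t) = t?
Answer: 24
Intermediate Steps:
h(H, I) = 3 + H
r(w, X) = (4 + w)² (r(w, X) = (w + (3 + 1))² = (w + 4)² = (4 + w)²)
q = -⅙ (q = 1/(-6) = -⅙ ≈ -0.16667)
q²*((-9*l)*r(u(0), -4)) = (-⅙)²*((-9*(-6))*(4 + 0)²) = (54*4²)/36 = (54*16)/36 = (1/36)*864 = 24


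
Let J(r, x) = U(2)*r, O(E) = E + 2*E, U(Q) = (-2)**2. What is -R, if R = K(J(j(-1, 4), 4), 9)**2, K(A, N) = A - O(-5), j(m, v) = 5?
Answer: -1225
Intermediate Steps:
U(Q) = 4
O(E) = 3*E
J(r, x) = 4*r
K(A, N) = 15 + A (K(A, N) = A - 3*(-5) = A - 1*(-15) = A + 15 = 15 + A)
R = 1225 (R = (15 + 4*5)**2 = (15 + 20)**2 = 35**2 = 1225)
-R = -1*1225 = -1225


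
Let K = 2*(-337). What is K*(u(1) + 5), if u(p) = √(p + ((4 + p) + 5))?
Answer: -3370 - 674*√11 ≈ -5605.4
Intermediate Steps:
u(p) = √(9 + 2*p) (u(p) = √(p + (9 + p)) = √(9 + 2*p))
K = -674
K*(u(1) + 5) = -674*(√(9 + 2*1) + 5) = -674*(√(9 + 2) + 5) = -674*(√11 + 5) = -674*(5 + √11) = -3370 - 674*√11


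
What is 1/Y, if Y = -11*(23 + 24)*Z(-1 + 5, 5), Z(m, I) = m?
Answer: -1/2068 ≈ -0.00048356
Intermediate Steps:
Y = -2068 (Y = -11*(23 + 24)*(-1 + 5) = -517*4 = -11*188 = -2068)
1/Y = 1/(-2068) = -1/2068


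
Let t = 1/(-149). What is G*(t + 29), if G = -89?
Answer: -384480/149 ≈ -2580.4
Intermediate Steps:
t = -1/149 ≈ -0.0067114
G*(t + 29) = -89*(-1/149 + 29) = -89*4320/149 = -384480/149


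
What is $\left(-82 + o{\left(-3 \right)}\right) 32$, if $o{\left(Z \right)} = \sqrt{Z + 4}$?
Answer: $-2592$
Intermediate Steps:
$o{\left(Z \right)} = \sqrt{4 + Z}$
$\left(-82 + o{\left(-3 \right)}\right) 32 = \left(-82 + \sqrt{4 - 3}\right) 32 = \left(-82 + \sqrt{1}\right) 32 = \left(-82 + 1\right) 32 = \left(-81\right) 32 = -2592$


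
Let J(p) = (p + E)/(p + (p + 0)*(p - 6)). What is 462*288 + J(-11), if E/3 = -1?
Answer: 11708921/88 ≈ 1.3306e+5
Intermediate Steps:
E = -3 (E = 3*(-1) = -3)
J(p) = (-3 + p)/(p + p*(-6 + p)) (J(p) = (p - 3)/(p + (p + 0)*(p - 6)) = (-3 + p)/(p + p*(-6 + p)))
462*288 + J(-11) = 462*288 + (-3 - 11)/((-11)*(-5 - 11)) = 133056 - 1/11*(-14)/(-16) = 133056 - 1/11*(-1/16)*(-14) = 133056 - 7/88 = 11708921/88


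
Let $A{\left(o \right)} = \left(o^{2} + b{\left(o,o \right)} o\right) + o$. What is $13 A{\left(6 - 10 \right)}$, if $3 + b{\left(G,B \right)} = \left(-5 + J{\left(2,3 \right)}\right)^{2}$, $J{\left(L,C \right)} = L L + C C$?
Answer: $-3016$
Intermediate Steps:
$J{\left(L,C \right)} = C^{2} + L^{2}$ ($J{\left(L,C \right)} = L^{2} + C^{2} = C^{2} + L^{2}$)
$b{\left(G,B \right)} = 61$ ($b{\left(G,B \right)} = -3 + \left(-5 + \left(3^{2} + 2^{2}\right)\right)^{2} = -3 + \left(-5 + \left(9 + 4\right)\right)^{2} = -3 + \left(-5 + 13\right)^{2} = -3 + 8^{2} = -3 + 64 = 61$)
$A{\left(o \right)} = o^{2} + 62 o$ ($A{\left(o \right)} = \left(o^{2} + 61 o\right) + o = o^{2} + 62 o$)
$13 A{\left(6 - 10 \right)} = 13 \left(6 - 10\right) \left(62 + \left(6 - 10\right)\right) = 13 \left(- 4 \left(62 - 4\right)\right) = 13 \left(\left(-4\right) 58\right) = 13 \left(-232\right) = -3016$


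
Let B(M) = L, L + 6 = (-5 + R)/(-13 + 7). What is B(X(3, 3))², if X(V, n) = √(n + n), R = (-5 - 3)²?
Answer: 9025/36 ≈ 250.69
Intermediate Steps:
R = 64 (R = (-8)² = 64)
X(V, n) = √2*√n (X(V, n) = √(2*n) = √2*√n)
L = -95/6 (L = -6 + (-5 + 64)/(-13 + 7) = -6 + 59/(-6) = -6 + 59*(-⅙) = -6 - 59/6 = -95/6 ≈ -15.833)
B(M) = -95/6
B(X(3, 3))² = (-95/6)² = 9025/36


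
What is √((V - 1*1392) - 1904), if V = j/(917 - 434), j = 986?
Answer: I*√768444306/483 ≈ 57.393*I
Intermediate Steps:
V = 986/483 (V = 986/(917 - 434) = 986/483 ≈ 2.0414)
√((V - 1*1392) - 1904) = √((986/483 - 1*1392) - 1904) = √((986/483 - 1392) - 1904) = √(-671350/483 - 1904) = √(-1590982/483) = I*√768444306/483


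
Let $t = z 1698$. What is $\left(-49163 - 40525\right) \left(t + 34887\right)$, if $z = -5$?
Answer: $-2367494136$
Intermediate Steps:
$t = -8490$ ($t = \left(-5\right) 1698 = -8490$)
$\left(-49163 - 40525\right) \left(t + 34887\right) = \left(-49163 - 40525\right) \left(-8490 + 34887\right) = \left(-89688\right) 26397 = -2367494136$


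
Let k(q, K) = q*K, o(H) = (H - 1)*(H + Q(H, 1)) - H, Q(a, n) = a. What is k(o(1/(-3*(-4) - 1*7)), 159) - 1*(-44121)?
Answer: 1100958/25 ≈ 44038.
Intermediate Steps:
o(H) = -H + 2*H*(-1 + H) (o(H) = (H - 1)*(H + H) - H = (-1 + H)*(2*H) - H = 2*H*(-1 + H) - H = -H + 2*H*(-1 + H))
k(q, K) = K*q
k(o(1/(-3*(-4) - 1*7)), 159) - 1*(-44121) = 159*((-3 + 2/(-3*(-4) - 1*7))/(-3*(-4) - 1*7)) - 1*(-44121) = 159*((-3 + 2/(12 - 7))/(12 - 7)) + 44121 = 159*((-3 + 2/5)/5) + 44121 = 159*((-3 + 2*(⅕))/5) + 44121 = 159*((-3 + ⅖)/5) + 44121 = 159*((⅕)*(-13/5)) + 44121 = 159*(-13/25) + 44121 = -2067/25 + 44121 = 1100958/25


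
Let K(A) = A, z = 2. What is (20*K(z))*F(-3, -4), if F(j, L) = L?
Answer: -160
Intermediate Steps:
(20*K(z))*F(-3, -4) = (20*2)*(-4) = 40*(-4) = -160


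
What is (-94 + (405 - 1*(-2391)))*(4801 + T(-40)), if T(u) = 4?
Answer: 12983110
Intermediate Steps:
(-94 + (405 - 1*(-2391)))*(4801 + T(-40)) = (-94 + (405 - 1*(-2391)))*(4801 + 4) = (-94 + (405 + 2391))*4805 = (-94 + 2796)*4805 = 2702*4805 = 12983110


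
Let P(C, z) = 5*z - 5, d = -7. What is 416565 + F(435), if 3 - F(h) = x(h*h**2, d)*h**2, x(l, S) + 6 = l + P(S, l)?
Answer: -93453920133207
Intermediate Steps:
P(C, z) = -5 + 5*z
x(l, S) = -11 + 6*l (x(l, S) = -6 + (l + (-5 + 5*l)) = -6 + (-5 + 6*l) = -11 + 6*l)
F(h) = 3 - h**2*(-11 + 6*h**3) (F(h) = 3 - (-11 + 6*(h*h**2))*h**2 = 3 - (-11 + 6*h**3)*h**2 = 3 - h**2*(-11 + 6*h**3))
416565 + F(435) = 416565 + (3 + 435**2*(11 - 6*435**3)) = 416565 + (3 + 189225*(11 - 6*82312875)) = 416565 + (3 + 189225*(11 - 493877250)) = 416565 + (3 + 189225*(-493877239)) = 416565 + (3 - 93453920549775) = 416565 - 93453920549772 = -93453920133207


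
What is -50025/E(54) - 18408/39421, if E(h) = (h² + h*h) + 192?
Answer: -694308439/79157368 ≈ -8.7712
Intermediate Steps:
E(h) = 192 + 2*h² (E(h) = (h² + h²) + 192 = 2*h² + 192 = 192 + 2*h²)
-50025/E(54) - 18408/39421 = -50025/(192 + 2*54²) - 18408/39421 = -50025/(192 + 2*2916) - 18408*1/39421 = -50025/(192 + 5832) - 18408/39421 = -50025/6024 - 18408/39421 = -50025*1/6024 - 18408/39421 = -16675/2008 - 18408/39421 = -694308439/79157368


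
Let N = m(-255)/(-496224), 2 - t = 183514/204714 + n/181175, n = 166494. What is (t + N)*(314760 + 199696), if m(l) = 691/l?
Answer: 12137613750577209469/127808897141700 ≈ 94967.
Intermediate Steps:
t = 3423158117/18544529475 (t = 2 - (183514/204714 + 166494/181175) = 2 - (183514*(1/204714) + 166494*(1/181175)) = 2 - (91757/102357 + 166494/181175) = 2 - 1*33665900833/18544529475 = 2 - 33665900833/18544529475 = 3423158117/18544529475 ≈ 0.18459)
N = 691/126537120 (N = (691/(-255))/(-496224) = (691*(-1/255))*(-1/496224) = -691/255*(-1/496224) = 691/126537120 ≈ 5.4608e-6)
(t + N)*(314760 + 199696) = (3423158117/18544529475 + 691/126537120)*(314760 + 199696) = (188744829498767/1022471177133600)*514456 = 12137613750577209469/127808897141700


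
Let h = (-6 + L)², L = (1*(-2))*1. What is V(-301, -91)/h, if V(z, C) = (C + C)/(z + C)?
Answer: 13/1792 ≈ 0.0072545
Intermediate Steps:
L = -2 (L = -2*1 = -2)
V(z, C) = 2*C/(C + z) (V(z, C) = (2*C)/(C + z) = 2*C/(C + z))
h = 64 (h = (-6 - 2)² = (-8)² = 64)
V(-301, -91)/h = (2*(-91)/(-91 - 301))/64 = (2*(-91)/(-392))*(1/64) = (2*(-91)*(-1/392))*(1/64) = (13/28)*(1/64) = 13/1792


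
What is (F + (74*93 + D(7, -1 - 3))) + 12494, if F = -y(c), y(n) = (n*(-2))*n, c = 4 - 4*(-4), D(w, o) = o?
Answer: 20172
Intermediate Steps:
c = 20 (c = 4 + 16 = 20)
y(n) = -2*n² (y(n) = (-2*n)*n = -2*n²)
F = 800 (F = -(-2)*20² = -(-2)*400 = -1*(-800) = 800)
(F + (74*93 + D(7, -1 - 3))) + 12494 = (800 + (74*93 + (-1 - 3))) + 12494 = (800 + (6882 - 4)) + 12494 = (800 + 6878) + 12494 = 7678 + 12494 = 20172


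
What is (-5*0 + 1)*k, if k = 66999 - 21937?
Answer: 45062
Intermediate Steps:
k = 45062
(-5*0 + 1)*k = (-5*0 + 1)*45062 = (0 + 1)*45062 = 1*45062 = 45062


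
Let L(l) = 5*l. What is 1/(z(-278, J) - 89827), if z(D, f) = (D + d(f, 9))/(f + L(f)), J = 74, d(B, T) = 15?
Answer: -444/39883451 ≈ -1.1132e-5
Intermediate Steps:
z(D, f) = (15 + D)/(6*f) (z(D, f) = (D + 15)/(f + 5*f) = (15 + D)/((6*f)) = (15 + D)*(1/(6*f)) = (15 + D)/(6*f))
1/(z(-278, J) - 89827) = 1/((⅙)*(15 - 278)/74 - 89827) = 1/((⅙)*(1/74)*(-263) - 89827) = 1/(-263/444 - 89827) = 1/(-39883451/444) = -444/39883451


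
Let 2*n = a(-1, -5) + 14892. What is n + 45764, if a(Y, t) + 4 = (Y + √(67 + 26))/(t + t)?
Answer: 1064161/20 - √93/20 ≈ 53208.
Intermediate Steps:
a(Y, t) = -4 + (Y + √93)/(2*t) (a(Y, t) = -4 + (Y + √(67 + 26))/(t + t) = -4 + (Y + √93)/((2*t)) = -4 + (Y + √93)*(1/(2*t)) = -4 + (Y + √93)/(2*t))
n = 148881/20 - √93/20 (n = ((½)*(-1 + √93 - 8*(-5))/(-5) + 14892)/2 = ((½)*(-⅕)*(-1 + √93 + 40) + 14892)/2 = ((½)*(-⅕)*(39 + √93) + 14892)/2 = ((-39/10 - √93/10) + 14892)/2 = (148881/10 - √93/10)/2 = 148881/20 - √93/20 ≈ 7443.6)
n + 45764 = (148881/20 - √93/20) + 45764 = 1064161/20 - √93/20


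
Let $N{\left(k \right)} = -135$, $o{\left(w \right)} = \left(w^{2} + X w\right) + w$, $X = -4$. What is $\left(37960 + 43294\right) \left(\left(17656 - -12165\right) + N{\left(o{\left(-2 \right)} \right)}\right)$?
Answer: $2412106244$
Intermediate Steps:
$o{\left(w \right)} = w^{2} - 3 w$ ($o{\left(w \right)} = \left(w^{2} - 4 w\right) + w = w^{2} - 3 w$)
$\left(37960 + 43294\right) \left(\left(17656 - -12165\right) + N{\left(o{\left(-2 \right)} \right)}\right) = \left(37960 + 43294\right) \left(\left(17656 - -12165\right) - 135\right) = 81254 \left(\left(17656 + 12165\right) - 135\right) = 81254 \left(29821 - 135\right) = 81254 \cdot 29686 = 2412106244$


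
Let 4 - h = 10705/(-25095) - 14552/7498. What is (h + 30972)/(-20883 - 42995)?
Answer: -582896116309/1201943203818 ≈ -0.48496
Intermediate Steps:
h = 119809777/18816231 (h = 4 - (10705/(-25095) - 14552/7498) = 4 - (10705*(-1/25095) - 14552*1/7498) = 4 - (-2141/5019 - 7276/3749) = 4 - 1*(-44544853/18816231) = 4 + 44544853/18816231 = 119809777/18816231 ≈ 6.3674)
(h + 30972)/(-20883 - 42995) = (119809777/18816231 + 30972)/(-20883 - 42995) = (582896116309/18816231)/(-63878) = (582896116309/18816231)*(-1/63878) = -582896116309/1201943203818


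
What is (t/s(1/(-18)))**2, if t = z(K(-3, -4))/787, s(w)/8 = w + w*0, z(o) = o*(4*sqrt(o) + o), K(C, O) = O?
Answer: -3888/619369 - 5184*I/619369 ≈ -0.0062774 - 0.0083698*I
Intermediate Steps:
z(o) = o*(o + 4*sqrt(o))
s(w) = 8*w (s(w) = 8*(w + w*0) = 8*(w + 0) = 8*w)
t = 16/787 - 32*I/787 (t = ((-4)**2 + 4*(-4)**(3/2))/787 = (16 + 4*(-8*I))*(1/787) = (16 - 32*I)*(1/787) = 16/787 - 32*I/787 ≈ 0.02033 - 0.040661*I)
(t/s(1/(-18)))**2 = ((16/787 - 32*I/787)/((8/(-18))))**2 = ((16/787 - 32*I/787)/((8*(-1/18))))**2 = ((16/787 - 32*I/787)/(-4/9))**2 = ((16/787 - 32*I/787)*(-9/4))**2 = (-36/787 + 72*I/787)**2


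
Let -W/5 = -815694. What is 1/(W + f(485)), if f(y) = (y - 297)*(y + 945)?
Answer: 1/4347310 ≈ 2.3003e-7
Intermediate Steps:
W = 4078470 (W = -5*(-815694) = 4078470)
f(y) = (-297 + y)*(945 + y)
1/(W + f(485)) = 1/(4078470 + (-280665 + 485**2 + 648*485)) = 1/(4078470 + (-280665 + 235225 + 314280)) = 1/(4078470 + 268840) = 1/4347310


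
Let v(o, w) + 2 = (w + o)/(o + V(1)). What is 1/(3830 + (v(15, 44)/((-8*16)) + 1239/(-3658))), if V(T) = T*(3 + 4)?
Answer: 87296/334313647 ≈ 0.00026112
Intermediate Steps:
V(T) = 7*T (V(T) = T*7 = 7*T)
v(o, w) = -2 + (o + w)/(7 + o) (v(o, w) = -2 + (w + o)/(o + 7*1) = -2 + (o + w)/(o + 7) = -2 + (o + w)/(7 + o))
1/(3830 + (v(15, 44)/((-8*16)) + 1239/(-3658))) = 1/(3830 + (((-14 + 44 - 1*15)/(7 + 15))/((-8*16)) + 1239/(-3658))) = 1/(3830 + (((-14 + 44 - 15)/22)/(-128) + 1239*(-1/3658))) = 1/(3830 + (((1/22)*15)*(-1/128) - 21/62)) = 1/(3830 + ((15/22)*(-1/128) - 21/62)) = 1/(3830 + (-15/2816 - 21/62)) = 1/(3830 - 30033/87296) = 1/(334313647/87296) = 87296/334313647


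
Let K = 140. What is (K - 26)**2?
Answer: 12996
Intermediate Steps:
(K - 26)**2 = (140 - 26)**2 = 114**2 = 12996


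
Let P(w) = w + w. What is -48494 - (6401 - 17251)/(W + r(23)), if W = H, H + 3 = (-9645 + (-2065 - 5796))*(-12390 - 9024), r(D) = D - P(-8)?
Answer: -259701663829/5355336 ≈ -48494.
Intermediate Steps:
P(w) = 2*w
r(D) = 16 + D (r(D) = D - 2*(-8) = D - 1*(-16) = D + 16 = 16 + D)
H = 374873481 (H = -3 + (-9645 + (-2065 - 5796))*(-12390 - 9024) = -3 + (-9645 - 7861)*(-21414) = -3 - 17506*(-21414) = -3 + 374873484 = 374873481)
W = 374873481
-48494 - (6401 - 17251)/(W + r(23)) = -48494 - (6401 - 17251)/(374873481 + (16 + 23)) = -48494 - (-10850)/(374873481 + 39) = -48494 - (-10850)/374873520 = -48494 - 1*(-155/5355336) = -48494 + 155/5355336 = -259701663829/5355336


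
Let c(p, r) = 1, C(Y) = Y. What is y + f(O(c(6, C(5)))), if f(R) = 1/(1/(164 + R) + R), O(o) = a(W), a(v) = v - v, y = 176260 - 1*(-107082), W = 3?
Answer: 283506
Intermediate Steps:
y = 283342 (y = 176260 + 107082 = 283342)
a(v) = 0
O(o) = 0
f(R) = 1/(R + 1/(164 + R))
y + f(O(c(6, C(5)))) = 283342 + (164 + 0)/(1 + 0² + 164*0) = 283342 + 164/(1 + 0 + 0) = 283342 + 164/1 = 283342 + 1*164 = 283342 + 164 = 283506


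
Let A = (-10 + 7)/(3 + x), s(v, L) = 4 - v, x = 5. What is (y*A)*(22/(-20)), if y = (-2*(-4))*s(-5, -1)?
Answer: 297/10 ≈ 29.700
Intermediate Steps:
y = 72 (y = (-2*(-4))*(4 - 1*(-5)) = 8*(4 + 5) = 8*9 = 72)
A = -3/8 (A = (-10 + 7)/(3 + 5) = -3/8 ≈ -0.37500)
(y*A)*(22/(-20)) = (72*(-3/8))*(22/(-20)) = -594*(-1)/20 = -27*(-11/10) = 297/10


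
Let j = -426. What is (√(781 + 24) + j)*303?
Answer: -129078 + 303*√805 ≈ -1.2048e+5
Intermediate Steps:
(√(781 + 24) + j)*303 = (√(781 + 24) - 426)*303 = (√805 - 426)*303 = (-426 + √805)*303 = -129078 + 303*√805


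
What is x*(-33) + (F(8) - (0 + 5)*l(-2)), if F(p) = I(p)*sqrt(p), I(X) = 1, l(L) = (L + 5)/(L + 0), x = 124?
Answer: -8169/2 + 2*sqrt(2) ≈ -4081.7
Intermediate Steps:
l(L) = (5 + L)/L
F(p) = sqrt(p) (F(p) = 1*sqrt(p) = sqrt(p))
x*(-33) + (F(8) - (0 + 5)*l(-2)) = 124*(-33) + (sqrt(8) - (0 + 5)*(5 - 2)/(-2)) = -4092 + (2*sqrt(2) - 5*(-1/2*3)) = -4092 + (2*sqrt(2) - 5*(-3)/2) = -4092 + (2*sqrt(2) - 1*(-15/2)) = -4092 + (2*sqrt(2) + 15/2) = -4092 + (15/2 + 2*sqrt(2)) = -8169/2 + 2*sqrt(2)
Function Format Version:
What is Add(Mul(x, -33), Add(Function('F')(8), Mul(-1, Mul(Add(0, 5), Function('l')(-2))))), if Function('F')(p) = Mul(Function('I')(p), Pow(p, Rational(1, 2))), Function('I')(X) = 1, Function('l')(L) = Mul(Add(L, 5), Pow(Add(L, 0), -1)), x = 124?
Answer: Add(Rational(-8169, 2), Mul(2, Pow(2, Rational(1, 2)))) ≈ -4081.7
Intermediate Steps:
Function('l')(L) = Mul(Pow(L, -1), Add(5, L)) (Function('l')(L) = Mul(Add(5, L), Pow(L, -1)) = Mul(Pow(L, -1), Add(5, L)))
Function('F')(p) = Pow(p, Rational(1, 2)) (Function('F')(p) = Mul(1, Pow(p, Rational(1, 2))) = Pow(p, Rational(1, 2)))
Add(Mul(x, -33), Add(Function('F')(8), Mul(-1, Mul(Add(0, 5), Function('l')(-2))))) = Add(Mul(124, -33), Add(Pow(8, Rational(1, 2)), Mul(-1, Mul(Add(0, 5), Mul(Pow(-2, -1), Add(5, -2)))))) = Add(-4092, Add(Mul(2, Pow(2, Rational(1, 2))), Mul(-1, Mul(5, Mul(Rational(-1, 2), 3))))) = Add(-4092, Add(Mul(2, Pow(2, Rational(1, 2))), Mul(-1, Mul(5, Rational(-3, 2))))) = Add(-4092, Add(Mul(2, Pow(2, Rational(1, 2))), Mul(-1, Rational(-15, 2)))) = Add(-4092, Add(Mul(2, Pow(2, Rational(1, 2))), Rational(15, 2))) = Add(-4092, Add(Rational(15, 2), Mul(2, Pow(2, Rational(1, 2))))) = Add(Rational(-8169, 2), Mul(2, Pow(2, Rational(1, 2))))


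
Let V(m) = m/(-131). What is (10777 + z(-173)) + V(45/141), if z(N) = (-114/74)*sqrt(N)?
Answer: 66353974/6157 - 57*I*sqrt(173)/37 ≈ 10777.0 - 20.263*I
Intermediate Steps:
V(m) = -m/131 (V(m) = m*(-1/131) = -m/131)
z(N) = -57*sqrt(N)/37 (z(N) = (-114*1/74)*sqrt(N) = -57*sqrt(N)/37)
(10777 + z(-173)) + V(45/141) = (10777 - 57*I*sqrt(173)/37) - 45/(131*141) = (10777 - 57*I*sqrt(173)/37) - 1/131*15/47 = (10777 - 57*I*sqrt(173)/37) - 15/6157 = 66353974/6157 - 57*I*sqrt(173)/37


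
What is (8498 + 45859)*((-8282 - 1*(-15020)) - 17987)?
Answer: -611461893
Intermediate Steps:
(8498 + 45859)*((-8282 - 1*(-15020)) - 17987) = 54357*((-8282 + 15020) - 17987) = 54357*(6738 - 17987) = 54357*(-11249) = -611461893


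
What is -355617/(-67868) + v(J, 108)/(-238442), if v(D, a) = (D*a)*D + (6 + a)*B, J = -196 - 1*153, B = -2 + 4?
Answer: -23764458651/475958284 ≈ -49.930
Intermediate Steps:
B = 2
J = -349 (J = -196 - 153 = -349)
v(D, a) = 12 + 2*a + a*D² (v(D, a) = (D*a)*D + (6 + a)*2 = a*D² + (12 + 2*a) = 12 + 2*a + a*D²)
-355617/(-67868) + v(J, 108)/(-238442) = -355617/(-67868) + (12 + 2*108 + 108*(-349)²)/(-238442) = -355617*(-1/67868) + (12 + 216 + 108*121801)*(-1/238442) = 355617/67868 + (12 + 216 + 13154508)*(-1/238442) = 355617/67868 + 13154736*(-1/238442) = 355617/67868 - 386904/7013 = -23764458651/475958284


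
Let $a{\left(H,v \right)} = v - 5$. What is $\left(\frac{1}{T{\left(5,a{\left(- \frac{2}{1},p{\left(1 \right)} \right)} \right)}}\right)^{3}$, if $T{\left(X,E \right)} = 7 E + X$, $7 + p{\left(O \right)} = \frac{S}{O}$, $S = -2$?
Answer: $- \frac{1}{804357} \approx -1.2432 \cdot 10^{-6}$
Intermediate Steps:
$p{\left(O \right)} = -7 - \frac{2}{O}$
$a{\left(H,v \right)} = -5 + v$
$T{\left(X,E \right)} = X + 7 E$
$\left(\frac{1}{T{\left(5,a{\left(- \frac{2}{1},p{\left(1 \right)} \right)} \right)}}\right)^{3} = \left(\frac{1}{5 + 7 \left(-5 - \left(7 + \frac{2}{1}\right)\right)}\right)^{3} = \left(\frac{1}{5 + 7 \left(-5 - 9\right)}\right)^{3} = \left(\frac{1}{5 + 7 \left(-14\right)}\right)^{3} = \left(\frac{1}{5 - 98}\right)^{3} = \left(\frac{1}{-93}\right)^{3} = \left(- \frac{1}{93}\right)^{3} = - \frac{1}{804357}$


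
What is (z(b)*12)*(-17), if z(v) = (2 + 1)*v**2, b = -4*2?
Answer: -39168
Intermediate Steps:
b = -8
z(v) = 3*v**2
(z(b)*12)*(-17) = ((3*(-8)**2)*12)*(-17) = ((3*64)*12)*(-17) = (192*12)*(-17) = 2304*(-17) = -39168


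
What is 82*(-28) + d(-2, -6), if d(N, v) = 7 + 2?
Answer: -2287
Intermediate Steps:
d(N, v) = 9
82*(-28) + d(-2, -6) = 82*(-28) + 9 = -2296 + 9 = -2287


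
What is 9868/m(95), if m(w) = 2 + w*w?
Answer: 9868/9027 ≈ 1.0932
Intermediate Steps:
m(w) = 2 + w²
9868/m(95) = 9868/(2 + 95²) = 9868/(2 + 9025) = 9868/9027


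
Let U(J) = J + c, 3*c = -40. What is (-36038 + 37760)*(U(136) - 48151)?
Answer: -82704790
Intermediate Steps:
c = -40/3 (c = (⅓)*(-40) = -40/3 ≈ -13.333)
U(J) = -40/3 + J (U(J) = J - 40/3 = -40/3 + J)
(-36038 + 37760)*(U(136) - 48151) = (-36038 + 37760)*((-40/3 + 136) - 48151) = 1722*(368/3 - 48151) = 1722*(-144085/3) = -82704790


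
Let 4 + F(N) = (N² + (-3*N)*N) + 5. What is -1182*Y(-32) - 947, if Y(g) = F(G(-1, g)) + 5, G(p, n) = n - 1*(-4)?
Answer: 1845337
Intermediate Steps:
G(p, n) = 4 + n (G(p, n) = n + 4 = 4 + n)
F(N) = 1 - 2*N² (F(N) = -4 + ((N² + (-3*N)*N) + 5) = -4 + ((N² - 3*N²) + 5) = -4 + (-2*N² + 5) = -4 + (5 - 2*N²) = 1 - 2*N²)
Y(g) = 6 - 2*(4 + g)² (Y(g) = (1 - 2*(4 + g)²) + 5 = 6 - 2*(4 + g)²)
-1182*Y(-32) - 947 = -1182*(6 - 2*(4 - 32)²) - 947 = -1182*(6 - 2*(-28)²) - 947 = -1182*(6 - 2*784) - 947 = -1182*(6 - 1568) - 947 = -1182*(-1562) - 947 = 1846284 - 947 = 1845337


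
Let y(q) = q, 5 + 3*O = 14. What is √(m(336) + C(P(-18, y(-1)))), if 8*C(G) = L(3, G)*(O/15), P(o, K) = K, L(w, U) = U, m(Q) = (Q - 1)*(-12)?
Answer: 401*I*√10/20 ≈ 63.404*I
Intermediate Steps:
O = 3 (O = -5/3 + (⅓)*14 = -5/3 + 14/3 = 3)
m(Q) = 12 - 12*Q (m(Q) = (-1 + Q)*(-12) = 12 - 12*Q)
C(G) = G/40 (C(G) = (G*(3/15))/8 = (G*(3*(1/15)))/8 = (G*(⅕))/8 = (G/5)/8 = G/40)
√(m(336) + C(P(-18, y(-1)))) = √((12 - 12*336) + (1/40)*(-1)) = √((12 - 4032) - 1/40) = √(-4020 - 1/40) = √(-160801/40) = 401*I*√10/20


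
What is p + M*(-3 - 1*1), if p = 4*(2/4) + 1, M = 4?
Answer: -13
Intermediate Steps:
p = 3 (p = 4*(2*(1/4)) + 1 = 4*(1/2) + 1 = 2 + 1 = 3)
p + M*(-3 - 1*1) = 3 + 4*(-3 - 1*1) = 3 + 4*(-3 - 1) = 3 + 4*(-4) = 3 - 16 = -13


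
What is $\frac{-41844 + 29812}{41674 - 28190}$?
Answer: $- \frac{3008}{3371} \approx -0.89232$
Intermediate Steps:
$\frac{-41844 + 29812}{41674 - 28190} = - \frac{12032}{13484} = \left(-12032\right) \frac{1}{13484} = - \frac{3008}{3371}$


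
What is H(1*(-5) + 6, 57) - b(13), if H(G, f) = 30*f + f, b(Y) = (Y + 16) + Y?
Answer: 1725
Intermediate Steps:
b(Y) = 16 + 2*Y (b(Y) = (16 + Y) + Y = 16 + 2*Y)
H(G, f) = 31*f
H(1*(-5) + 6, 57) - b(13) = 31*57 - (16 + 2*13) = 1767 - (16 + 26) = 1767 - 1*42 = 1767 - 42 = 1725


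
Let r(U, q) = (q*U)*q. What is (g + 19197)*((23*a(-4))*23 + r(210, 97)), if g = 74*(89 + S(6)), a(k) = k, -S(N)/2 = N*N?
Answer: 40373547170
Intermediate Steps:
S(N) = -2*N**2 (S(N) = -2*N*N = -2*N**2)
r(U, q) = U*q**2 (r(U, q) = (U*q)*q = U*q**2)
g = 1258 (g = 74*(89 - 2*6**2) = 74*(89 - 2*36) = 74*(89 - 72) = 74*17 = 1258)
(g + 19197)*((23*a(-4))*23 + r(210, 97)) = (1258 + 19197)*((23*(-4))*23 + 210*97**2) = 20455*(-92*23 + 210*9409) = 20455*(-2116 + 1975890) = 20455*1973774 = 40373547170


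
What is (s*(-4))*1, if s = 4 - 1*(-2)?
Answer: -24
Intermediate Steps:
s = 6 (s = 4 + 2 = 6)
(s*(-4))*1 = (6*(-4))*1 = -24*1 = -24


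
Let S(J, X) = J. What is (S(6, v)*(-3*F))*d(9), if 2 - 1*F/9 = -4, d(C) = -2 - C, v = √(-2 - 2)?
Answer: 10692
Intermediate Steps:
v = 2*I (v = √(-4) = 2*I ≈ 2.0*I)
F = 54 (F = 18 - 9*(-4) = 18 + 36 = 54)
(S(6, v)*(-3*F))*d(9) = (6*(-3*54))*(-2 - 1*9) = (6*(-162))*(-2 - 9) = -972*(-11) = 10692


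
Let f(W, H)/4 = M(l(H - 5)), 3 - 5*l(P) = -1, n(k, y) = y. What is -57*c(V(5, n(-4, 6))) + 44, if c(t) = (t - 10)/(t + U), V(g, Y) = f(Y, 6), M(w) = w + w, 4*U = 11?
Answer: 4052/61 ≈ 66.426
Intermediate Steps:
U = 11/4 (U = (¼)*11 = 11/4 ≈ 2.7500)
l(P) = ⅘ (l(P) = ⅗ - ⅕*(-1) = ⅗ + ⅕ = ⅘)
M(w) = 2*w
f(W, H) = 32/5 (f(W, H) = 4*(2*(⅘)) = 4*(8/5) = 32/5)
V(g, Y) = 32/5
c(t) = (-10 + t)/(11/4 + t) (c(t) = (t - 10)/(t + 11/4) = (-10 + t)/(11/4 + t))
-57*c(V(5, n(-4, 6))) + 44 = -228*(-10 + 32/5)/(11 + 4*(32/5)) + 44 = -228*(-18)/((11 + 128/5)*5) + 44 = -228*(-18)/(183/5*5) + 44 = -228*5*(-18)/(183*5) + 44 = -57*(-24/61) + 44 = 1368/61 + 44 = 4052/61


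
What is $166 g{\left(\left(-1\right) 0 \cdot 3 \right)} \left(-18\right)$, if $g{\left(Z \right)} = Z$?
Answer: $0$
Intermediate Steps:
$166 g{\left(\left(-1\right) 0 \cdot 3 \right)} \left(-18\right) = 166 \left(-1\right) 0 \cdot 3 \left(-18\right) = 166 \cdot 0 \cdot 3 \left(-18\right) = 166 \cdot 0 \left(-18\right) = 0 \left(-18\right) = 0$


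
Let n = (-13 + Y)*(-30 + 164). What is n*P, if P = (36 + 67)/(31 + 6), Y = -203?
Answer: -2981232/37 ≈ -80574.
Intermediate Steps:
P = 103/37 ≈ 2.7838
n = -28944 (n = (-13 - 203)*(-30 + 164) = -216*134 = -28944)
n*P = -28944*103/37 = -2981232/37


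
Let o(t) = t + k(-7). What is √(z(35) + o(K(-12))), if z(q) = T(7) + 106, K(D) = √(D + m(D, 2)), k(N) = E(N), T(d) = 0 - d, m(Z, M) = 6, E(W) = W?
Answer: √(92 + I*√6) ≈ 9.5925 + 0.1277*I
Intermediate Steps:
T(d) = -d
k(N) = N
K(D) = √(6 + D) (K(D) = √(D + 6) = √(6 + D))
z(q) = 99 (z(q) = -1*7 + 106 = -7 + 106 = 99)
o(t) = -7 + t (o(t) = t - 7 = -7 + t)
√(z(35) + o(K(-12))) = √(99 + (-7 + √(6 - 12))) = √(99 + (-7 + √(-6))) = √(99 + (-7 + I*√6)) = √(92 + I*√6)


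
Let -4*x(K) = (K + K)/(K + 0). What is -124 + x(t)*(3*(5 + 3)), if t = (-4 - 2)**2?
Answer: -136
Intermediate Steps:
t = 36 (t = (-6)**2 = 36)
x(K) = -1/2 (x(K) = -(K + K)/(4*(K + 0)) = -2*K/(4*K) = -1/4*2 = -1/2)
-124 + x(t)*(3*(5 + 3)) = -124 - 3*(5 + 3)/2 = -124 - 3*8/2 = -124 - 1/2*24 = -124 - 12 = -136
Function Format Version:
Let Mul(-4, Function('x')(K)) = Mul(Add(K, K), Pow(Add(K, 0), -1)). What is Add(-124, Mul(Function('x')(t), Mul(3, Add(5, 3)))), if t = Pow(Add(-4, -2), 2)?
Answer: -136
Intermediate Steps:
t = 36 (t = Pow(-6, 2) = 36)
Function('x')(K) = Rational(-1, 2) (Function('x')(K) = Mul(Rational(-1, 4), Mul(Add(K, K), Pow(Add(K, 0), -1))) = Mul(Rational(-1, 4), Mul(Mul(2, K), Pow(K, -1))) = Mul(Rational(-1, 4), 2) = Rational(-1, 2))
Add(-124, Mul(Function('x')(t), Mul(3, Add(5, 3)))) = Add(-124, Mul(Rational(-1, 2), Mul(3, Add(5, 3)))) = Add(-124, Mul(Rational(-1, 2), Mul(3, 8))) = Add(-124, Mul(Rational(-1, 2), 24)) = Add(-124, -12) = -136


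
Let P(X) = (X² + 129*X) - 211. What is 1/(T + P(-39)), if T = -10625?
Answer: -1/14346 ≈ -6.9706e-5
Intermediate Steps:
P(X) = -211 + X² + 129*X
1/(T + P(-39)) = 1/(-10625 + (-211 + (-39)² + 129*(-39))) = 1/(-10625 + (-211 + 1521 - 5031)) = 1/(-10625 - 3721) = 1/(-14346) = -1/14346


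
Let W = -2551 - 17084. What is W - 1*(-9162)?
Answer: -10473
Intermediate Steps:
W = -19635
W - 1*(-9162) = -19635 - 1*(-9162) = -19635 + 9162 = -10473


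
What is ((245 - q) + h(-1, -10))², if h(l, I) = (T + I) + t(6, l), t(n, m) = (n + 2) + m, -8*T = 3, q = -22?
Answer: 4447881/64 ≈ 69498.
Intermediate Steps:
T = -3/8 (T = -⅛*3 = -3/8 ≈ -0.37500)
t(n, m) = 2 + m + n (t(n, m) = (2 + n) + m = 2 + m + n)
h(l, I) = 61/8 + I + l (h(l, I) = (-3/8 + I) + (2 + l + 6) = (-3/8 + I) + (8 + l) = 61/8 + I + l)
((245 - q) + h(-1, -10))² = ((245 - 1*(-22)) + (61/8 - 10 - 1))² = ((245 + 22) - 27/8)² = (267 - 27/8)² = (2109/8)² = 4447881/64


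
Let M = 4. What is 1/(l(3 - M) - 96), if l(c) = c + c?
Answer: -1/98 ≈ -0.010204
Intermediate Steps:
l(c) = 2*c
1/(l(3 - M) - 96) = 1/(2*(3 - 1*4) - 96) = 1/(2*(3 - 4) - 96) = 1/(2*(-1) - 96) = 1/(-2 - 96) = 1/(-98) = -1/98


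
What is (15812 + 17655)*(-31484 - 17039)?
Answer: -1623919241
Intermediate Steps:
(15812 + 17655)*(-31484 - 17039) = 33467*(-48523) = -1623919241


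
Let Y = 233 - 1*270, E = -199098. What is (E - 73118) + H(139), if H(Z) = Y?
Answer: -272253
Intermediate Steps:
Y = -37 (Y = 233 - 270 = -37)
H(Z) = -37
(E - 73118) + H(139) = (-199098 - 73118) - 37 = -272216 - 37 = -272253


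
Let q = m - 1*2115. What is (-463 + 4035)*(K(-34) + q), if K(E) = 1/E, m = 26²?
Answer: -87383622/17 ≈ -5.1402e+6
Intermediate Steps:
m = 676
q = -1439 (q = 676 - 1*2115 = 676 - 2115 = -1439)
(-463 + 4035)*(K(-34) + q) = (-463 + 4035)*(1/(-34) - 1439) = 3572*(-1/34 - 1439) = 3572*(-48927/34) = -87383622/17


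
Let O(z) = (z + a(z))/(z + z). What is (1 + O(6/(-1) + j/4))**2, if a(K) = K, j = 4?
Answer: 4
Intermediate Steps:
O(z) = 1 (O(z) = (z + z)/(z + z) = (2*z)/((2*z)) = (2*z)*(1/(2*z)) = 1)
(1 + O(6/(-1) + j/4))**2 = (1 + 1)**2 = 2**2 = 4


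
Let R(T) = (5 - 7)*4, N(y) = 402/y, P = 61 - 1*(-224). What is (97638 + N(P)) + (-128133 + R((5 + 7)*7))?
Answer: -2897651/95 ≈ -30502.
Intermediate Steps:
P = 285 (P = 61 + 224 = 285)
R(T) = -8 (R(T) = -2*4 = -8)
(97638 + N(P)) + (-128133 + R((5 + 7)*7)) = (97638 + 402/285) + (-128133 - 8) = (97638 + 402*(1/285)) - 128141 = (97638 + 134/95) - 128141 = 9275744/95 - 128141 = -2897651/95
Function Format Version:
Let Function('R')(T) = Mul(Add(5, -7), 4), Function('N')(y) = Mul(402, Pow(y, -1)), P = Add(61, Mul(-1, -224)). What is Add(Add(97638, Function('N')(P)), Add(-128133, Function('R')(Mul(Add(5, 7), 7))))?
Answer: Rational(-2897651, 95) ≈ -30502.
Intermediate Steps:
P = 285 (P = Add(61, 224) = 285)
Function('R')(T) = -8 (Function('R')(T) = Mul(-2, 4) = -8)
Add(Add(97638, Function('N')(P)), Add(-128133, Function('R')(Mul(Add(5, 7), 7)))) = Add(Add(97638, Mul(402, Pow(285, -1))), Add(-128133, -8)) = Add(Add(97638, Mul(402, Rational(1, 285))), -128141) = Add(Add(97638, Rational(134, 95)), -128141) = Add(Rational(9275744, 95), -128141) = Rational(-2897651, 95)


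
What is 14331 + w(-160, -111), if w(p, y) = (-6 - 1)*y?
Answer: 15108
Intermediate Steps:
w(p, y) = -7*y
14331 + w(-160, -111) = 14331 - 7*(-111) = 14331 + 777 = 15108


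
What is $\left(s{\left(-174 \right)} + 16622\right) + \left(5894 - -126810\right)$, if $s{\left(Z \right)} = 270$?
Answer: $149596$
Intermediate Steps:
$\left(s{\left(-174 \right)} + 16622\right) + \left(5894 - -126810\right) = \left(270 + 16622\right) + \left(5894 - -126810\right) = 16892 + \left(5894 + 126810\right) = 16892 + 132704 = 149596$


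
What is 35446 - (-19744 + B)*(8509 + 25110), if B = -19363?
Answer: 1314773679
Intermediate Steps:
35446 - (-19744 + B)*(8509 + 25110) = 35446 - (-19744 - 19363)*(8509 + 25110) = 35446 - (-39107)*33619 = 35446 - 1*(-1314738233) = 35446 + 1314738233 = 1314773679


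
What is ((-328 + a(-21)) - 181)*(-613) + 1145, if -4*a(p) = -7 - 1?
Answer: 311936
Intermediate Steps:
a(p) = 2 (a(p) = -(-7 - 1)/4 = -1/4*(-8) = 2)
((-328 + a(-21)) - 181)*(-613) + 1145 = ((-328 + 2) - 181)*(-613) + 1145 = (-326 - 181)*(-613) + 1145 = -507*(-613) + 1145 = 310791 + 1145 = 311936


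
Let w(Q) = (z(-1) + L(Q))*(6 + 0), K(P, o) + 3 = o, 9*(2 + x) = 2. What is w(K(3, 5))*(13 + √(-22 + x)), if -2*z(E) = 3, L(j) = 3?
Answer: 117 + 3*I*√214 ≈ 117.0 + 43.886*I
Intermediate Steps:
x = -16/9 (x = -2 + (⅑)*2 = -2 + 2/9 = -16/9 ≈ -1.7778)
K(P, o) = -3 + o
z(E) = -3/2 (z(E) = -½*3 = -3/2)
w(Q) = 9 (w(Q) = (-3/2 + 3)*(6 + 0) = (3/2)*6 = 9)
w(K(3, 5))*(13 + √(-22 + x)) = 9*(13 + √(-22 - 16/9)) = 9*(13 + √(-214/9)) = 9*(13 + I*√214/3) = 117 + 3*I*√214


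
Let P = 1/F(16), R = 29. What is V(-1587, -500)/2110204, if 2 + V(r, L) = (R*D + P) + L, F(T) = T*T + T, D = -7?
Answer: -191759/573975488 ≈ -0.00033409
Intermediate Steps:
F(T) = T + T² (F(T) = T² + T = T + T²)
P = 1/272 (P = 1/(16*(1 + 16)) = 1/(16*17) = 1/272 ≈ 0.0036765)
V(r, L) = -55759/272 + L (V(r, L) = -2 + ((29*(-7) + 1/272) + L) = -2 + ((-203 + 1/272) + L) = -2 + (-55215/272 + L) = -55759/272 + L)
V(-1587, -500)/2110204 = (-55759/272 - 500)/2110204 = -191759/272*1/2110204 = -191759/573975488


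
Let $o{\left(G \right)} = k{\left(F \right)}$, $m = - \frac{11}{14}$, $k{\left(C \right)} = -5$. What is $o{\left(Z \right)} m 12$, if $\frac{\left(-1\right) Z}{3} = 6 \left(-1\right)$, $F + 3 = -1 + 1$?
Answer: $\frac{330}{7} \approx 47.143$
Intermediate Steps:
$F = -3$ ($F = -3 + \left(-1 + 1\right) = -3 + 0 = -3$)
$Z = 18$ ($Z = - 3 \cdot 6 \left(-1\right) = \left(-3\right) \left(-6\right) = 18$)
$m = - \frac{11}{14}$ ($m = \left(-11\right) \frac{1}{14} = - \frac{11}{14} \approx -0.78571$)
$o{\left(G \right)} = -5$
$o{\left(Z \right)} m 12 = \left(-5\right) \left(- \frac{11}{14}\right) 12 = \frac{55}{14} \cdot 12 = \frac{330}{7}$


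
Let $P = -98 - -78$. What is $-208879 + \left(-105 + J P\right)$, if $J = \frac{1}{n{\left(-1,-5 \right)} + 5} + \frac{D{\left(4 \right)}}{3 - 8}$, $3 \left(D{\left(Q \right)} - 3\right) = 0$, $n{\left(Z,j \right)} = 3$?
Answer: $- \frac{417949}{2} \approx -2.0897 \cdot 10^{5}$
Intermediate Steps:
$P = -20$ ($P = -98 + 78 = -20$)
$D{\left(Q \right)} = 3$ ($D{\left(Q \right)} = 3 + \frac{1}{3} \cdot 0 = 3 + 0 = 3$)
$J = - \frac{19}{40}$ ($J = \frac{1}{3 + 5} + \frac{1}{3 - 8} \cdot 3 = \frac{1}{8} + \frac{1}{-5} \cdot 3 = \frac{1}{8} - \frac{3}{5} = - \frac{19}{40} \approx -0.475$)
$-208879 + \left(-105 + J P\right) = -208879 - \frac{191}{2} = - \frac{417949}{2}$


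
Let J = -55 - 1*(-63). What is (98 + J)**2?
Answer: 11236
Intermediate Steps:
J = 8 (J = -55 + 63 = 8)
(98 + J)**2 = (98 + 8)**2 = 106**2 = 11236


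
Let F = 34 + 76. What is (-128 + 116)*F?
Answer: -1320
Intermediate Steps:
F = 110
(-128 + 116)*F = (-128 + 116)*110 = -12*110 = -1320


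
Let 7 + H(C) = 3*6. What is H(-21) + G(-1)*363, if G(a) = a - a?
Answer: 11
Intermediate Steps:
H(C) = 11 (H(C) = -7 + 3*6 = -7 + 18 = 11)
G(a) = 0
H(-21) + G(-1)*363 = 11 + 0*363 = 11 + 0 = 11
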